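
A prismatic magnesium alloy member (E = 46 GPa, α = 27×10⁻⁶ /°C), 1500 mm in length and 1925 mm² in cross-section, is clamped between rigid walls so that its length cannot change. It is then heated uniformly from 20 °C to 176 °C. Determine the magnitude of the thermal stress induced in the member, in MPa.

Because both ends are immovable the net strain is zero, and the suppressed thermal strain is αΔT = 27×10⁻⁶ × 156 = 4212×10⁻⁶.
Hence σ = E·αΔT = 46×10³ × 4212×10⁻⁶ = 193.8 MPa, compressive.

σ ≈ 194 MPa (compressive)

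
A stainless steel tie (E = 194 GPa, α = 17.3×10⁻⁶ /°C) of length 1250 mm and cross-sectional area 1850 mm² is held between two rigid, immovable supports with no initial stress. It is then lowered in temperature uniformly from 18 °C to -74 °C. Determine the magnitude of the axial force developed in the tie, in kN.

P ≈ 571 kN (tensile)

Full restraint means ε = 0, so the stress is σ = EαΔT = 194×10³ × 17.3×10⁻⁶ × 92 = 308.8 MPa.
Axial force P = σA = 308.8 × 1850 = 571200 N = 571.2 kN, tensile.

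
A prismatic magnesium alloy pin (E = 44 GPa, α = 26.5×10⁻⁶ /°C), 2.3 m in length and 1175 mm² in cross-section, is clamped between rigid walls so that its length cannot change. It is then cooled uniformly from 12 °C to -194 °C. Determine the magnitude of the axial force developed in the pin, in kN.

Full restraint means ε = 0, so the stress is σ = EαΔT = 44×10³ × 26.5×10⁻⁶ × 206 = 240.2 MPa.
Axial force P = σA = 240.2 × 1175 = 282200 N = 282.2 kN, tensile.

P ≈ 282 kN (tensile)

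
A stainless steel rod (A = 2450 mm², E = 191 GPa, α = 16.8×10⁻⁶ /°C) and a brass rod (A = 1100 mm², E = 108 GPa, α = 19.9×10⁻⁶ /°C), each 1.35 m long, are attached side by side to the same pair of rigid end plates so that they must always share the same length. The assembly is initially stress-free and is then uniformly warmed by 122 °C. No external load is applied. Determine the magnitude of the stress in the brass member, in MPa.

σ ≈ 32.6 MPa (compressive)

Equilibrium of a rigid end plate with no external load gives equal and opposite internal forces ±P in the two members. Since α_{brass} > α_{stainless steel}, heating drives the brass into compression and the stainless steel into tension.
Setting the final lengths equal and cancelling L: (α₁ − α₂)ΔT = P/(A₁E₁) + P/(A₂E₂).
|α₁ − α₂|·ΔT = 3.1×10⁻⁶ × 122 = 0.0003782.
1/(A₁E₁) + 1/(A₂E₂) = 1/(2450×191×10³) + 1/(1100×108×10³) = 1.055×10⁻⁸ N⁻¹.
So P = 0.0003782 / 1.055×10⁻⁸ = 35.83 kN.
σ_{brass} = P/A₂ = 35830/1100 = 32.58 MPa, compressive.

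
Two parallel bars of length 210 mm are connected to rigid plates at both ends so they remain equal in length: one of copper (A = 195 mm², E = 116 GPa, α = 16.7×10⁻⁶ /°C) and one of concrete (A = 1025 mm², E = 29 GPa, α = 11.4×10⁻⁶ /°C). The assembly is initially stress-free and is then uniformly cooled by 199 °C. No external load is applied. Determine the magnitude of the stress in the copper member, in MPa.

σ ≈ 69.5 MPa (tensile)

Both members must finish at the same length. With the larger α, the copper tends to over-contract; the plates restrain it, putting the copper in tension and the concrete in compression. With no external load the two internal forces are equal and opposite, magnitude P.
Compatibility of the two members (thermal + elastic change equal): (α₁ − α₂)ΔT = P·[1/(A₁E₁) + 1/(A₂E₂)].
|α₁ − α₂|·ΔT = 5.3×10⁻⁶ × 199 = 0.001055.
1/(A₁E₁) + 1/(A₂E₂) = 1/(195×116×10³) + 1/(1025×29×10³) = 7.785×10⁻⁸ N⁻¹.
P = 0.001055 / 7.785×10⁻⁸ = 13550 N = 13.55 kN.
σ_{copper} = P/A₁ = 13550/195 = 69.48 MPa, tensile.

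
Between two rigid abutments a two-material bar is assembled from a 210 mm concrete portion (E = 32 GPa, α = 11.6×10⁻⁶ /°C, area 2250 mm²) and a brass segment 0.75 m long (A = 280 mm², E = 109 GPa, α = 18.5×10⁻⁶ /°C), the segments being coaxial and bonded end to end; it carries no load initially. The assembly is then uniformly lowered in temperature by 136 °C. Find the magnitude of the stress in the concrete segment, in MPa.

σ ≈ 35.9 MPa (tensile)

Free thermal contraction of the whole bar: Σ αᵢΔT Lᵢ = 11.6×10⁻⁶×136×210 + 18.5×10⁻⁶×136×750 = 2.218 mm.
The rigid supports impose zero overall length change; the single axial force P common to all segments must satisfy P Σ Lᵢ/(AᵢEᵢ) = δ_free.
The series flexibility is Σ Lᵢ/(AᵢEᵢ) = 210/(2250×32×10³) + 750/(280×109×10³) = 2.749×10⁻⁵ mm/N.
So P = 2.218 / 2.749×10⁻⁵ = 80.69 kN, tensile.
σ_{concrete} = P / A = 80690 / 2250 = 35.86 MPa.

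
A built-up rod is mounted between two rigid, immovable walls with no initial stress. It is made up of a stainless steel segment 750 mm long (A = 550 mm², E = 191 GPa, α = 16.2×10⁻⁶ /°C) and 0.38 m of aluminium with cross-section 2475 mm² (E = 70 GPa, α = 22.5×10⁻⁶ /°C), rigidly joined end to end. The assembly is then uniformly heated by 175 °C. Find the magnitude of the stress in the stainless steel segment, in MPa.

σ ≈ 706 MPa (compressive)

Free thermal expansion of the whole bar: Σ αᵢΔT Lᵢ = 16.2×10⁻⁶×175×750 + 22.5×10⁻⁶×175×380 = 3.622 mm.
The rigid supports impose zero overall length change; the single axial force P common to all segments must satisfy P Σ Lᵢ/(AᵢEᵢ) = δ_free.
The series flexibility is Σ Lᵢ/(AᵢEᵢ) = 750/(550×191×10³) + 380/(2475×70×10³) = 9.333×10⁻⁶ mm/N.
So P = 3.622 / 9.333×10⁻⁶ = 388.1 kN, compressive.
σ_{stainless steel} = P / A = 388100 / 550 = 705.7 MPa.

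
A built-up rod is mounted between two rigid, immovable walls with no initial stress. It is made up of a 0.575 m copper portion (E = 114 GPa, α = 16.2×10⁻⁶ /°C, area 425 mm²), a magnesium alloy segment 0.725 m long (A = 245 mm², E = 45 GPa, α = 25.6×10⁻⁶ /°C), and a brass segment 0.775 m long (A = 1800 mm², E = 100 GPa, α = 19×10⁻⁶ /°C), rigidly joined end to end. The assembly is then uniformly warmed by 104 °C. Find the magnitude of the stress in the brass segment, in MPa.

If the supports were absent, the total length change would be Σ αᵢΔT Lᵢ = 16.2×10⁻⁶×104×575 + 25.6×10⁻⁶×104×725 + 19×10⁻⁶×104×775 = 4.43 mm.
The rigid supports impose zero overall length change; the single axial force P common to all segments must satisfy P Σ Lᵢ/(AᵢEᵢ) = δ_free.
The series flexibility is Σ Lᵢ/(AᵢEᵢ) = 575/(425×114×10³) + 725/(245×45×10³) + 775/(1800×100×10³) = 8.193×10⁻⁵ mm/N.
P = 4.43 / 8.193×10⁻⁵ = 54070 N = 54.07 kN, compressive.
σ_{brass} = P / A = 54070 / 1800 = 30.04 MPa.

σ ≈ 30 MPa (compressive)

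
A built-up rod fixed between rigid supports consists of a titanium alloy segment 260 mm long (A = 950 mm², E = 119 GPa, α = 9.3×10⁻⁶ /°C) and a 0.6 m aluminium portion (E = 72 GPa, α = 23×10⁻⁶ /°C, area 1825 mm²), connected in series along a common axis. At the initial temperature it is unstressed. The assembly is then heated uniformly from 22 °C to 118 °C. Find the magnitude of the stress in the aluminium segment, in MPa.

σ ≈ 124 MPa (compressive)

With the walls removed the bar would change length by δ_free = Σ αᵢΔT Lᵢ = 9.3×10⁻⁶×96×260 + 23×10⁻⁶×96×600 = 1.557 mm.
The rigid supports impose zero overall length change; the single axial force P common to all segments must satisfy P Σ Lᵢ/(AᵢEᵢ) = δ_free.
Σ Lᵢ/(AᵢEᵢ) = 260/(950×119×10³) + 600/(1825×72×10³) = 6.866×10⁻⁶ mm/N.
P = 1.557 / 6.866×10⁻⁶ = 226800 N = 226.8 kN, compressive.
σ_{aluminium} = P / A = 226800 / 1825 = 124.3 MPa.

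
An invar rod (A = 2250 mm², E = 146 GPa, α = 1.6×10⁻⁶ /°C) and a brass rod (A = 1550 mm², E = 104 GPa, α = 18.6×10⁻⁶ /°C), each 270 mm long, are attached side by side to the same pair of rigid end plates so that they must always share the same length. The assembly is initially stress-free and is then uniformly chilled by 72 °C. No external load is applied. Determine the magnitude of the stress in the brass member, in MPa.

σ ≈ 85.4 MPa (tensile)

Both members must finish at the same length. With the larger α, the brass tends to over-contract; the plates restrain it, putting the brass in tension and the invar in compression. With no external load the two internal forces are equal and opposite, magnitude P.
Compatibility of the two members (thermal + elastic change equal): (α₁ − α₂)ΔT = P·[1/(A₁E₁) + 1/(A₂E₂)].
|α₁ − α₂|·ΔT = 17×10⁻⁶ × 72 = 0.001224.
1/(A₁E₁) + 1/(A₂E₂) = 1/(2250×146×10³) + 1/(1550×104×10³) = 9.248×10⁻⁹ N⁻¹.
P = 0.001224 / 9.248×10⁻⁹ = 132400 N = 132.4 kN.
σ_{brass} = P/A₂ = 132400/1550 = 85.39 MPa, tensile.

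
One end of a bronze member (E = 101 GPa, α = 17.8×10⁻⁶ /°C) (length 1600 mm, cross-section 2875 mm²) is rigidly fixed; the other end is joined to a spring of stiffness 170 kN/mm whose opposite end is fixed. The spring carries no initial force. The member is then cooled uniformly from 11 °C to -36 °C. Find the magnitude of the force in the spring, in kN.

P ≈ 117 kN

If the spring were absent the member would shorten by αΔT L = 17.8×10⁻⁶ × 47 × 1600 = 1.339 mm.
Let P be the tensile force in the spring. The member extends elastically by PL/(AE) and the spring stretches by P/k; together these equal δ_free.
P [ L/(AE) + 1/k ] = δ_free → P [ 1600/(2875×101×10³) + 1/(170×10³) ] = 1.339.
P = 1.339 / 1.139×10⁻⁵ = 117500 N.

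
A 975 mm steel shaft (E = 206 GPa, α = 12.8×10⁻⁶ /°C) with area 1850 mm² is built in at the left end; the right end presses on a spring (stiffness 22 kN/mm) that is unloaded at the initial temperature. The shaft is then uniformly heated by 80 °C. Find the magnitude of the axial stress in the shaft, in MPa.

σ ≈ 11.2 MPa (compressive)

The unrestrained thermal change is αΔT L = 12.8×10⁻⁶ × 80 × 975 = 0.9984 mm.
Let P be the compressive force at the spring. The shaft shortens elastically by PL/(AE) and the spring compresses by P/k; together these equal δ_free.
P [ L/(AE) + 1/k ] = δ_free → P [ 975/(1850×206×10³) + 1/(22×10³) ] = 0.9984.
P = 0.9984 / 4.801×10⁻⁵ = 20790 N.
σ = P/A = 20790/1850 = 11.24 MPa.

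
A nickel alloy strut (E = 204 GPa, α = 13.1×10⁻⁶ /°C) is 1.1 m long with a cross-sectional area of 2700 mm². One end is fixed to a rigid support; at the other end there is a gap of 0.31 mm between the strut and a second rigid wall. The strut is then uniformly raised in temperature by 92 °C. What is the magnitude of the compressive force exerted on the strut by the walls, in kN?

P ≈ 509 kN

Free thermal elongation = αΔT L = 13.1×10⁻⁶ × 92 × 1100 = 1.326 mm.
This exceeds the 0.31 mm gap, so the wall pushes back. The portion of expansion that must be recovered elastically is δ_free − gap = 1.326 − 0.31 = 1.016 mm.
Compatibility: PL/(AE) = 1.016 mm, so σ = P/A = E × (1.016/1100) = 188.4 MPa.
P = σA = 188.4 × 2700 = 508.6 kN.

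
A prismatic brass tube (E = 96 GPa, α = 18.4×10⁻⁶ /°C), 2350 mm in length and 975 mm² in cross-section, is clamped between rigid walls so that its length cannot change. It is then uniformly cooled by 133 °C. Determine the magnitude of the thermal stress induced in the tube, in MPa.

The supports are rigid, so the total axial strain is zero. The restrained thermal strain is ε = αΔT = 18.4×10⁻⁶ × 133 = 2447.2×10⁻⁶.
Hence σ = E·αΔT = 96×10³ × 2447.2×10⁻⁶ = 234.9 MPa, tensile.

σ ≈ 235 MPa (tensile)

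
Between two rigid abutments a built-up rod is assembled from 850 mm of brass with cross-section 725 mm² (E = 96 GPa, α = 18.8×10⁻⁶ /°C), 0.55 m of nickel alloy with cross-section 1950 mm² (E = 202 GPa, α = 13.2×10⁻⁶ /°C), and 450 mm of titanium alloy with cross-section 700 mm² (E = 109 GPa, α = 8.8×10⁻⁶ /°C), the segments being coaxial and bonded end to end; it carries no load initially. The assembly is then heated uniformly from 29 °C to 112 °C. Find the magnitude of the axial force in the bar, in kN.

If the supports were absent, the total length change would be Σ αᵢΔT Lᵢ = 18.8×10⁻⁶×83×850 + 13.2×10⁻⁶×83×550 + 8.8×10⁻⁶×83×450 = 2.258 mm.
Since the ends are fixed, an axial force P builds up, equal in every segment, with P · Σ Lᵢ/(AᵢEᵢ) = δ_free.
The series flexibility is Σ Lᵢ/(AᵢEᵢ) = 850/(725×96×10³) + 550/(1950×202×10³) + 450/(700×109×10³) = 1.951×10⁻⁵ mm/N.
Hence P = δ_free / Σ(L/AE) = 2.258/1.951×10⁻⁵ = 115.7 kN (compressive).

P ≈ 116 kN (compressive)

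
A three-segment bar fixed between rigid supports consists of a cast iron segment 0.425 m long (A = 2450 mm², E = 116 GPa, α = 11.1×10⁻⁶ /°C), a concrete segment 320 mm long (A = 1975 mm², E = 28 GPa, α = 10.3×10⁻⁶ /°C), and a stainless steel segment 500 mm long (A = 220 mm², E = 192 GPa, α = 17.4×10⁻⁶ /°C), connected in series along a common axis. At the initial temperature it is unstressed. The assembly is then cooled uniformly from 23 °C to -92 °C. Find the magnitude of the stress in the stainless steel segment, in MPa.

σ ≈ 457 MPa (tensile)

With the walls removed the bar would change length by δ_free = Σ αᵢΔT Lᵢ = 11.1×10⁻⁶×115×425 + 10.3×10⁻⁶×115×320 + 17.4×10⁻⁶×115×500 = 1.922 mm.
The walls prevent any net length change, so an axial force P (same in every segment) develops. Compatibility: P · Σ Lᵢ/(AᵢEᵢ) = δ_free.
Σ Lᵢ/(AᵢEᵢ) = 425/(2450×116×10³) + 320/(1975×28×10³) + 500/(220×192×10³) = 1.912×10⁻⁵ mm/N.
So P = 1.922 / 1.912×10⁻⁵ = 100.5 kN, tensile.
σ_{stainless steel} = P / A = 100500 / 220 = 457 MPa.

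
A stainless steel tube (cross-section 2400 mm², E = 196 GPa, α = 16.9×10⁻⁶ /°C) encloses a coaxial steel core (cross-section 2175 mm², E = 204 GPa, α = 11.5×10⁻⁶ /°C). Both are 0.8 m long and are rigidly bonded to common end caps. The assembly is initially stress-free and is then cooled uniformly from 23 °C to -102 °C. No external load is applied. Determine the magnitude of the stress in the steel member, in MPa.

σ ≈ 70.9 MPa (compressive)

Equilibrium of a rigid end plate with no external load gives equal and opposite internal forces ±P in the two members. Since α_{stainless steel} > α_{steel}, cooling drives the stainless steel into tension and the steel into compression.
Setting the final lengths equal and cancelling L: (α₁ − α₂)ΔT = P/(A₁E₁) + P/(A₂E₂).
|α₁ − α₂|·ΔT = 5.4×10⁻⁶ × 125 = 0.000675.
1/(A₁E₁) + 1/(A₂E₂) = 1/(2400×196×10³) + 1/(2175×204×10³) = 4.38×10⁻⁹ N⁻¹.
P = 0.000675 / 4.38×10⁻⁹ = 154100 N = 154.1 kN.
σ_{steel} = P/A₂ = 154100/2175 = 70.86 MPa, compressive.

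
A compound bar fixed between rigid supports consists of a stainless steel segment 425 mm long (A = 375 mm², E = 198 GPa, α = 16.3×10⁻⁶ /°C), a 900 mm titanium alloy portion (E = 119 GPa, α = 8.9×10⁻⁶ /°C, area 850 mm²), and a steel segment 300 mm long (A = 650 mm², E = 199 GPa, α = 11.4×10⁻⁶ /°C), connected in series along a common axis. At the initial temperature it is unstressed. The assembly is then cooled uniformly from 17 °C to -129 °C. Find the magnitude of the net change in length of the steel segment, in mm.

|ΔL| ≈ 0.132 mm

With the walls removed the bar would change length by δ_free = Σ αᵢΔT Lᵢ = 16.3×10⁻⁶×146×425 + 8.9×10⁻⁶×146×900 + 11.4×10⁻⁶×146×300 = 2.68 mm.
The walls prevent any net length change, so an axial force P (same in every segment) develops. Compatibility: P · Σ Lᵢ/(AᵢEᵢ) = δ_free.
The series flexibility is Σ Lᵢ/(AᵢEᵢ) = 425/(375×198×10³) + 900/(850×119×10³) + 300/(650×199×10³) = 1.694×10⁻⁵ mm/N.
So P = 2.68 / 1.694×10⁻⁵ = 158.2 kN, tensile.
For the steel segment, free thermal change = 11.4×10⁻⁶×146×300 = 0.4993 mm and elastic change from P = 158200×300/(650×199×10³) = 0.3669 mm; these oppose, so the net change is 0.132 mm (segment shortens).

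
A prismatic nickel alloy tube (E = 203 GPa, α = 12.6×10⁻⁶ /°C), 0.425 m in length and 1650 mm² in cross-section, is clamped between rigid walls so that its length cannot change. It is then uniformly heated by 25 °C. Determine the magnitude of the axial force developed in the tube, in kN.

Full restraint means ε = 0, so the stress is σ = EαΔT = 203×10³ × 12.6×10⁻⁶ × 25 = 63.94 MPa.
Then P = σA = 63.94 × 1650 mm² = 105.5 kN, compressive.

P ≈ 106 kN (compressive)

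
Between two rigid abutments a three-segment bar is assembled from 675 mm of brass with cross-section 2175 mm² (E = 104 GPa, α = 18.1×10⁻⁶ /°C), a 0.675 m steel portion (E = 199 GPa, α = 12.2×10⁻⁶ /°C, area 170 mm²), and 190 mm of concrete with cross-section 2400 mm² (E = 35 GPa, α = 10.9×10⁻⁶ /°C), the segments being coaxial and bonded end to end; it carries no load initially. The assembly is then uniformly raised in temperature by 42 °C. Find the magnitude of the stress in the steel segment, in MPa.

If the supports were absent, the total length change would be Σ αᵢΔT Lᵢ = 18.1×10⁻⁶×42×675 + 12.2×10⁻⁶×42×675 + 10.9×10⁻⁶×42×190 = 0.946 mm.
The walls prevent any net length change, so an axial force P (same in every segment) develops. Compatibility: P · Σ Lᵢ/(AᵢEᵢ) = δ_free.
Σ Lᵢ/(AᵢEᵢ) = 675/(2175×104×10³) + 675/(170×199×10³) + 190/(2400×35×10³) = 2.52×10⁻⁵ mm/N.
So P = 0.946 / 2.52×10⁻⁵ = 37.54 kN, compressive.
σ_{steel} = P / A = 37540 / 170 = 220.8 MPa.

σ ≈ 221 MPa (compressive)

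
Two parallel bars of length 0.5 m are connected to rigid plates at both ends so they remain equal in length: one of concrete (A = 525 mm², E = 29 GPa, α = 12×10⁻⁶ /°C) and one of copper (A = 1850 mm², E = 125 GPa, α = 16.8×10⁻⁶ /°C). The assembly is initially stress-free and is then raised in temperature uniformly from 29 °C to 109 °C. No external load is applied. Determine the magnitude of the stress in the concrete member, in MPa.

Both members must finish at the same length. With the larger α, the copper tends to over-expand; the plates restrain it, putting the copper in compression and the concrete in tension. With no external load the two internal forces are equal and opposite, magnitude P.
Equating the net (thermal + elastic) strains gives |α₁ − α₂|·ΔT = P·[1/(A₁E₁) + 1/(A₂E₂)].
|α₁ − α₂|·ΔT = 4.8×10⁻⁶ × 80 = 0.000384.
1/(A₁E₁) + 1/(A₂E₂) = 1/(525×29×10³) + 1/(1850×125×10³) = 7.001×10⁻⁸ N⁻¹.
So P = 0.000384 / 7.001×10⁻⁸ = 5.485 kN.
σ_{concrete} = P/A₁ = 5485/525 = 10.45 MPa, tensile.

σ ≈ 10.4 MPa (tensile)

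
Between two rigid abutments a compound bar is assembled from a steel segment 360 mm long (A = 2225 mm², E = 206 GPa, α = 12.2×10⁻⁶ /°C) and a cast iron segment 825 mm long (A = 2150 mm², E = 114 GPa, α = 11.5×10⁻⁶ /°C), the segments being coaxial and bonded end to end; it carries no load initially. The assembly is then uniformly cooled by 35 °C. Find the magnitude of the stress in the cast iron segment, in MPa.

σ ≈ 54.4 MPa (tensile)

With the walls removed the bar would change length by δ_free = Σ αᵢΔT Lᵢ = 12.2×10⁻⁶×35×360 + 11.5×10⁻⁶×35×825 = 0.4858 mm.
The walls prevent any net length change, so an axial force P (same in every segment) develops. Compatibility: P · Σ Lᵢ/(AᵢEᵢ) = δ_free.
Σ Lᵢ/(AᵢEᵢ) = 360/(2225×206×10³) + 825/(2150×114×10³) = 4.151×10⁻⁶ mm/N.
So P = 0.4858 / 4.151×10⁻⁶ = 117 kN, tensile.
σ_{cast iron} = P / A = 117000 / 2150 = 54.43 MPa.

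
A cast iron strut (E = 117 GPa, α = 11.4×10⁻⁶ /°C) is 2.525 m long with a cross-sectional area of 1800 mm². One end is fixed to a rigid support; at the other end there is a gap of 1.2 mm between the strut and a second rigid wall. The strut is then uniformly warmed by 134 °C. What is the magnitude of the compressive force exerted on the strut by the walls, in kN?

If the wall were absent the strut would grow by αΔT L = 11.4×10⁻⁶ × 134 × 2525 = 3.857 mm.
This exceeds the 1.2 mm gap, so the wall pushes back. The portion of expansion that must be recovered elastically is δ_free − gap = 3.857 − 1.2 = 2.657 mm.
Compatibility: PL/(AE) = 2.657 mm, so σ = P/A = E × (2.657/2525) = 123.1 MPa.
P = σA = 123.1 × 1800 = 221.6 kN.

P ≈ 222 kN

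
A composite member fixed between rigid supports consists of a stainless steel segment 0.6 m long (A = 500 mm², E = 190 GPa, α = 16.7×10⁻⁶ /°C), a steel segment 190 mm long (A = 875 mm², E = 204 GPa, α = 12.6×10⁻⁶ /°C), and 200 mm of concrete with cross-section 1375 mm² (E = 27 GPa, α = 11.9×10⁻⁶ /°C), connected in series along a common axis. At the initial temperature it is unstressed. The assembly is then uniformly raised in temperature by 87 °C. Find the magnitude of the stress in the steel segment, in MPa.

σ ≈ 115 MPa (compressive)

If the supports were absent, the total length change would be Σ αᵢΔT Lᵢ = 16.7×10⁻⁶×87×600 + 12.6×10⁻⁶×87×190 + 11.9×10⁻⁶×87×200 = 1.287 mm.
The rigid supports impose zero overall length change; the single axial force P common to all segments must satisfy P Σ Lᵢ/(AᵢEᵢ) = δ_free.
Σ Lᵢ/(AᵢEᵢ) = 600/(500×190×10³) + 190/(875×204×10³) + 200/(1375×27×10³) = 1.277×10⁻⁵ mm/N.
Hence P = δ_free / Σ(L/AE) = 1.287/1.277×10⁻⁵ = 100.8 kN (compressive).
σ_{steel} = P / A = 100800 / 875 = 115.2 MPa.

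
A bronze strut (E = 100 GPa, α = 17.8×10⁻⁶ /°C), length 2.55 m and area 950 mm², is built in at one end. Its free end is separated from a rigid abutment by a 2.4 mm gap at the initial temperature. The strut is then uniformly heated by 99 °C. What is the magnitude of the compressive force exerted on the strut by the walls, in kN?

P ≈ 78 kN

If the wall were absent the strut would grow by αΔT L = 17.8×10⁻⁶ × 99 × 2550 = 4.494 mm.
The gap closes (δ_free > 2.4 mm) and the wall then resists a further 4.494 − 2.4 = 2.094 mm of expansion.
Compatibility: PL/(AE) = 2.094 mm, so σ = P/A = E × (2.094/2550) = 82.1 MPa.
Force on the wall = σA = 82.1 × 950 mm² = 78 kN.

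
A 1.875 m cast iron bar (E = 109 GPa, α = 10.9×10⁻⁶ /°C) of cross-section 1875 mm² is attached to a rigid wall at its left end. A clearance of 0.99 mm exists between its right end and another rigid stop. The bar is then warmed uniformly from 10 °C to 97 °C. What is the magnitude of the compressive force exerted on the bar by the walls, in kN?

P ≈ 85.9 kN

If the wall were absent the bar would grow by αΔT L = 10.9×10⁻⁶ × 87 × 1875 = 1.778 mm.
The gap closes (δ_free > 0.99 mm) and the wall then resists a further 1.778 − 0.99 = 0.7881 mm of expansion.
So σ = E(δ_free − g)/L = 109×10³ × 0.7881/1875 = 45.81 MPa.
Force on the wall = σA = 45.81 × 1875 mm² = 85.9 kN.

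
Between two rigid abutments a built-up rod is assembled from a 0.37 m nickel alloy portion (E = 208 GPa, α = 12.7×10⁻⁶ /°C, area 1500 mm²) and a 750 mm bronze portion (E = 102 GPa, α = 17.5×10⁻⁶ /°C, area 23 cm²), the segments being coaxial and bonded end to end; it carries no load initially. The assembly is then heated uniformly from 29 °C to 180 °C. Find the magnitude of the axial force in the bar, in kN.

P ≈ 614 kN (compressive)

If the supports were absent, the total length change would be Σ αᵢΔT Lᵢ = 12.7×10⁻⁶×151×370 + 17.5×10⁻⁶×151×750 = 2.691 mm.
Since the ends are fixed, an axial force P builds up, equal in every segment, with P · Σ Lᵢ/(AᵢEᵢ) = δ_free.
Σ Lᵢ/(AᵢEᵢ) = 370/(1500×208×10³) + 750/(2300×102×10³) = 4.383×10⁻⁶ mm/N.
So P = 2.691 / 4.383×10⁻⁶ = 614.1 kN, compressive.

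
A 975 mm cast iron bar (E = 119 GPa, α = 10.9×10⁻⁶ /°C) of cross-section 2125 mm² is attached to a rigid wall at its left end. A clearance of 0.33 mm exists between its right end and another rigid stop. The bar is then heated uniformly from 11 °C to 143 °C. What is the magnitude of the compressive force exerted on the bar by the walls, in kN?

If the wall were absent the bar would grow by αΔT L = 10.9×10⁻⁶ × 132 × 975 = 1.403 mm.
The gap closes (δ_free > 0.33 mm) and the wall then resists a further 1.403 − 0.33 = 1.073 mm of expansion.
That suppressed elongation corresponds to σ = E·Δ/L = 119×10³ × 1.073/975 = 130.9 MPa.
Force on the wall = σA = 130.9 × 2125 mm² = 278.2 kN.

P ≈ 278 kN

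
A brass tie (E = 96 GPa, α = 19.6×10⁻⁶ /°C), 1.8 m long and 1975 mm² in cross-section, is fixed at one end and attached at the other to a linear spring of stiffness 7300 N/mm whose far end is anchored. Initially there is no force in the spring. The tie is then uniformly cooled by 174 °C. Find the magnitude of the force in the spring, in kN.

The unrestrained thermal change is αΔT L = 19.6×10⁻⁶ × 174 × 1800 = 6.139 mm.
Let P be the tensile force in the spring. The tie extends elastically by PL/(AE) and the spring stretches by P/k; together these equal δ_free.
So P = δ_free / [L/(AE) + 1/k] = 6.139 / [ 1800/(1975×96×10³) + 1/(7300) ].
P = 6.139 / 0.0001465 = 41910 N.

P ≈ 41.9 kN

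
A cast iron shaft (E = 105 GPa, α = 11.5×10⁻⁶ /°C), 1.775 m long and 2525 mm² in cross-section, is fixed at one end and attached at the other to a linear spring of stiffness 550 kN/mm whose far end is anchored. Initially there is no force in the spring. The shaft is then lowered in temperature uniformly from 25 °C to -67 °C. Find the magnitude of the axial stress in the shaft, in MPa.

If the spring were absent the shaft would shorten by αΔT L = 11.5×10⁻⁶ × 92 × 1775 = 1.878 mm.
Let P be the tensile force in the spring. The shaft extends elastically by PL/(AE) and the spring stretches by P/k; together these equal δ_free.
So P = δ_free / [L/(AE) + 1/k] = 1.878 / [ 1775/(2525×105×10³) + 1/(550×10³) ].
P = 1.878 / 8.513×10⁻⁶ = 220600 N.
σ = P/A = 220600/2525 = 87.36 MPa.

σ ≈ 87.4 MPa (tensile)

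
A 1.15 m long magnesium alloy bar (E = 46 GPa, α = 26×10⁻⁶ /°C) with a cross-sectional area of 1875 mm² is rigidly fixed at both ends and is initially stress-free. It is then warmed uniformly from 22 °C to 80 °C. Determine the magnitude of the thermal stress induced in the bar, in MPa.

With length fixed, the mechanical strain must cancel the thermal strain αΔT = 26×10⁻⁶ × 58 = 1508×10⁻⁶.
Hence σ = E·αΔT = 46×10³ × 1508×10⁻⁶ = 69.37 MPa, compressive.

σ ≈ 69.4 MPa (compressive)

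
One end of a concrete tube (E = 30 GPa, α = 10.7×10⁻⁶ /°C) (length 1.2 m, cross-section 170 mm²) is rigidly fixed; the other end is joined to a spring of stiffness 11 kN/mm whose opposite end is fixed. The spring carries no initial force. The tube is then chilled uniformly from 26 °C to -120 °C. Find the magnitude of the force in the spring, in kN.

If the spring were absent the tube would shorten by αΔT L = 10.7×10⁻⁶ × 146 × 1200 = 1.875 mm.
Let P be the tensile force in the spring. The tube extends elastically by PL/(AE) and the spring stretches by P/k; together these equal δ_free.
So P = δ_free / [L/(AE) + 1/k] = 1.875 / [ 1200/(170×30×10³) + 1/(11×10³) ].
P = 1.875 / 0.0003262 = 5747 N.

P ≈ 5.75 kN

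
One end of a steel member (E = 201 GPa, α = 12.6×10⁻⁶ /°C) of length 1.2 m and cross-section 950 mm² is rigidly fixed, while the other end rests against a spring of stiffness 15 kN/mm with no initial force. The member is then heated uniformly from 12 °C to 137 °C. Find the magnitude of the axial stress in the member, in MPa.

σ ≈ 27.3 MPa (compressive)

If the spring were absent the member would lengthen by αΔT L = 12.6×10⁻⁶ × 125 × 1200 = 1.89 mm.
With a force P in the spring, the elastic change of the member is PL/(AE) and that of the spring is P/k; compatibility requires their sum to equal δ_free.
P [ L/(AE) + 1/k ] = δ_free → P [ 1200/(950×201×10³) + 1/(15×10³) ] = 1.89.
P = 1.89 / 7.295×10⁻⁵ = 25910 N.
σ = P/A = 25910/950 = 27.27 MPa.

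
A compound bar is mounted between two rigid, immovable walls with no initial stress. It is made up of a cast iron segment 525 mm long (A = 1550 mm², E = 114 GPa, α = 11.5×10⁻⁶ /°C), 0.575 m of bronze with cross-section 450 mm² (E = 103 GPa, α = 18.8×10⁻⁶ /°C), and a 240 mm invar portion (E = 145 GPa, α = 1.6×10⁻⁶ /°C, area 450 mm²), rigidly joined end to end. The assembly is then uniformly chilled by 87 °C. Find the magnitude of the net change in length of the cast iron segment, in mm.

With the walls removed the bar would change length by δ_free = Σ αᵢΔT Lᵢ = 11.5×10⁻⁶×87×525 + 18.8×10⁻⁶×87×575 + 1.6×10⁻⁶×87×240 = 1.499 mm.
Since the ends are fixed, an axial force P builds up, equal in every segment, with P · Σ Lᵢ/(AᵢEᵢ) = δ_free.
Σ Lᵢ/(AᵢEᵢ) = 525/(1550×114×10³) + 575/(450×103×10³) + 240/(450×145×10³) = 1.905×10⁻⁵ mm/N.
P = 1.499 / 1.905×10⁻⁵ = 78670 N = 78.67 kN, tensile.
For the cast iron segment, free thermal change = 11.5×10⁻⁶×87×525 = 0.5253 mm and elastic change from P = 78670×525/(1550×114×10³) = 0.2338 mm; these oppose, so the net change is 0.292 mm (segment shortens).

|ΔL| ≈ 0.292 mm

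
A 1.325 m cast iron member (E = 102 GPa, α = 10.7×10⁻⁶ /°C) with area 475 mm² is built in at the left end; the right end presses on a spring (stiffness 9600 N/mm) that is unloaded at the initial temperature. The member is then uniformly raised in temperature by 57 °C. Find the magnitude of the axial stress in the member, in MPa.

If the spring were absent the member would lengthen by αΔT L = 10.7×10⁻⁶ × 57 × 1325 = 0.8081 mm.
With a force P in the spring, the elastic change of the member is PL/(AE) and that of the spring is P/k; compatibility requires their sum to equal δ_free.
So P = δ_free / [L/(AE) + 1/k] = 0.8081 / [ 1325/(475×102×10³) + 1/(9600) ].
P = 0.8081 / 0.0001315 = 6145 N.
σ = P/A = 6145/475 = 12.94 MPa.

σ ≈ 12.9 MPa (compressive)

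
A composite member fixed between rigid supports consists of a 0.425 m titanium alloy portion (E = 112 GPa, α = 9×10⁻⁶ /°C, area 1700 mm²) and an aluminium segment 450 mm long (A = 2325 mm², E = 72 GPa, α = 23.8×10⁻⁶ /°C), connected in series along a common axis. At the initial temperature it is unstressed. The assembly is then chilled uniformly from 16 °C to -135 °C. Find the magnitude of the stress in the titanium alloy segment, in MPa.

With the walls removed the bar would change length by δ_free = Σ αᵢΔT Lᵢ = 9×10⁻⁶×151×425 + 23.8×10⁻⁶×151×450 = 2.195 mm.
Since the ends are fixed, an axial force P builds up, equal in every segment, with P · Σ Lᵢ/(AᵢEᵢ) = δ_free.
Σ Lᵢ/(AᵢEᵢ) = 425/(1700×112×10³) + 450/(2325×72×10³) = 4.92×10⁻⁶ mm/N.
Hence P = δ_free / Σ(L/AE) = 2.195/4.92×10⁻⁶ = 446.1 kN (tensile).
σ_{titanium alloy} = P / A = 446100 / 1700 = 262.4 MPa.

σ ≈ 262 MPa (tensile)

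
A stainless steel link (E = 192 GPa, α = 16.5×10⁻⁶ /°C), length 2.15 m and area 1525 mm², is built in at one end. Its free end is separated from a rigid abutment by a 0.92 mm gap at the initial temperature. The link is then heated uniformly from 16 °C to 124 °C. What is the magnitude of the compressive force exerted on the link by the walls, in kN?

Unrestrained expansion: δ_free = αΔT L = 16.5×10⁻⁶ × 108 × 2150 = 3.831 mm.
After closing the 0.92 mm clearance, 3.831 − 0.92 = 2.911 mm of expansion remains to be suppressed by the wall.
So σ = E(δ_free − g)/L = 192×10³ × 2.911/2150 = 260 MPa.
P = σA = 260 × 1525 = 396.5 kN.

P ≈ 396 kN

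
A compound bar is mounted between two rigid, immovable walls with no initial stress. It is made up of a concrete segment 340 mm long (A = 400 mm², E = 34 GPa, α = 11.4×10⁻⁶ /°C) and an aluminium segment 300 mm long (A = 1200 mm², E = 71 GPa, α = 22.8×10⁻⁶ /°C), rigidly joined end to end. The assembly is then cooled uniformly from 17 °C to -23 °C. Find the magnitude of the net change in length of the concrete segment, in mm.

|ΔL| ≈ 0.221 mm

With the walls removed the bar would change length by δ_free = Σ αᵢΔT Lᵢ = 11.4×10⁻⁶×40×340 + 22.8×10⁻⁶×40×300 = 0.4286 mm.
The walls prevent any net length change, so an axial force P (same in every segment) develops. Compatibility: P · Σ Lᵢ/(AᵢEᵢ) = δ_free.
The series flexibility is Σ Lᵢ/(AᵢEᵢ) = 340/(400×34×10³) + 300/(1200×71×10³) = 2.852×10⁻⁵ mm/N.
P = 0.4286 / 2.852×10⁻⁵ = 15030 N = 15.03 kN, tensile.
For the concrete segment, free thermal change = 11.4×10⁻⁶×40×340 = 0.155 mm and elastic change from P = 15030×340/(400×34×10³) = 0.3757 mm; these oppose, so the net change is 0.221 mm (segment lengthens).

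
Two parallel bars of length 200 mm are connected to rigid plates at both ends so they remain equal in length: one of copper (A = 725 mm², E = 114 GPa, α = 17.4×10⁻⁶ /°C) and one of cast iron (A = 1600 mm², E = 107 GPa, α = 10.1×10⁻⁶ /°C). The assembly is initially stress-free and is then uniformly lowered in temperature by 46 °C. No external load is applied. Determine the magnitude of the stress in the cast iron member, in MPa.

σ ≈ 11.7 MPa (compressive)

Equilibrium of a rigid end plate with no external load gives equal and opposite internal forces ±P in the two members. Since α_{copper} > α_{cast iron}, cooling drives the copper into tension and the cast iron into compression.
Equating the net (thermal + elastic) strains gives |α₁ − α₂|·ΔT = P·[1/(A₁E₁) + 1/(A₂E₂)].
|α₁ − α₂|·ΔT = 7.3×10⁻⁶ × 46 = 0.0003358.
1/(A₁E₁) + 1/(A₂E₂) = 1/(725×114×10³) + 1/(1600×107×10³) = 1.794×10⁻⁸ N⁻¹.
P = 0.0003358 / 1.794×10⁻⁸ = 18720 N = 18.72 kN.
σ_{cast iron} = P/A₂ = 18720/1600 = 11.7 MPa, compressive.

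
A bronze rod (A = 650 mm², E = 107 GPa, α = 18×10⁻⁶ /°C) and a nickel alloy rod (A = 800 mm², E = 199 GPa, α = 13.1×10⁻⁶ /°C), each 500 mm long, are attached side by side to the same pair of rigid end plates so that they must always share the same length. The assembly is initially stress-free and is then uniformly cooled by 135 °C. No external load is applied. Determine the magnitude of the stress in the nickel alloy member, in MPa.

Equilibrium of a rigid end plate with no external load gives equal and opposite internal forces ±P in the two members. Since α_{bronze} > α_{nickel alloy}, cooling drives the bronze into tension and the nickel alloy into compression.
Equating the net (thermal + elastic) strains gives |α₁ − α₂|·ΔT = P·[1/(A₁E₁) + 1/(A₂E₂)].
|α₁ − α₂|·ΔT = 4.9×10⁻⁶ × 135 = 0.0006615.
1/(A₁E₁) + 1/(A₂E₂) = 1/(650×107×10³) + 1/(800×199×10³) = 2.066×10⁻⁸ N⁻¹.
So P = 0.0006615 / 2.066×10⁻⁸ = 32.02 kN.
σ_{nickel alloy} = P/A₂ = 32020/800 = 40.02 MPa, compressive.

σ ≈ 40 MPa (compressive)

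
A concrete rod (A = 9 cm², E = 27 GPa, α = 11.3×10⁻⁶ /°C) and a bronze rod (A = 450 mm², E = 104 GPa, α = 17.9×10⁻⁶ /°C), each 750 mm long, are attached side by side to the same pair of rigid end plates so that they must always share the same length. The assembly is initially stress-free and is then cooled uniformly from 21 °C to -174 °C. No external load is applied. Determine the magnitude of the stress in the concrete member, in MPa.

Both members must finish at the same length. With the larger α, the bronze tends to over-contract; the plates restrain it, putting the bronze in tension and the concrete in compression. With no external load the two internal forces are equal and opposite, magnitude P.
Compatibility of the two members (thermal + elastic change equal): (α₁ − α₂)ΔT = P·[1/(A₁E₁) + 1/(A₂E₂)].
|α₁ − α₂|·ΔT = 6.6×10⁻⁶ × 195 = 0.001287.
1/(A₁E₁) + 1/(A₂E₂) = 1/(900×27×10³) + 1/(450×104×10³) = 6.252×10⁻⁸ N⁻¹.
P = 0.001287 / 6.252×10⁻⁸ = 20590 N = 20.59 kN.
σ_{concrete} = P/A₁ = 20590/900 = 22.87 MPa, compressive.

σ ≈ 22.9 MPa (compressive)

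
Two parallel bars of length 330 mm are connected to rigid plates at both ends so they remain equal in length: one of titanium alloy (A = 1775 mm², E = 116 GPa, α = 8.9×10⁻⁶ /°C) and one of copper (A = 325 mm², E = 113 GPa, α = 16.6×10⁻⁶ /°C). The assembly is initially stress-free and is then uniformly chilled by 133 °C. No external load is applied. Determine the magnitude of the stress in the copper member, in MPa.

Equilibrium of a rigid end plate with no external load gives equal and opposite internal forces ±P in the two members. Since α_{copper} > α_{titanium alloy}, cooling drives the copper into tension and the titanium alloy into compression.
Setting the final lengths equal and cancelling L: (α₁ − α₂)ΔT = P/(A₁E₁) + P/(A₂E₂).
|α₁ − α₂|·ΔT = 7.7×10⁻⁶ × 133 = 0.001024.
1/(A₁E₁) + 1/(A₂E₂) = 1/(1775×116×10³) + 1/(325×113×10³) = 3.209×10⁻⁸ N⁻¹.
So P = 0.001024 / 3.209×10⁻⁸ = 31.92 kN.
σ_{copper} = P/A₂ = 31920/325 = 98.21 MPa, tensile.

σ ≈ 98.2 MPa (tensile)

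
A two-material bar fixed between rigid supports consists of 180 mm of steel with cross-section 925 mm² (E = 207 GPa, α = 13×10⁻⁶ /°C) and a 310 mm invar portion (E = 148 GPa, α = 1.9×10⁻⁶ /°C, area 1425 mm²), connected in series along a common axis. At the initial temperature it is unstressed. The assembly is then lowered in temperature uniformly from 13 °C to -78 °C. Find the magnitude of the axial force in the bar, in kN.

P ≈ 111 kN (tensile)

With the walls removed the bar would change length by δ_free = Σ αᵢΔT Lᵢ = 13×10⁻⁶×91×180 + 1.9×10⁻⁶×91×310 = 0.2665 mm.
The walls prevent any net length change, so an axial force P (same in every segment) develops. Compatibility: P · Σ Lᵢ/(AᵢEᵢ) = δ_free.
The series flexibility is Σ Lᵢ/(AᵢEᵢ) = 180/(925×207×10³) + 310/(1425×148×10³) = 2.41×10⁻⁶ mm/N.
So P = 0.2665 / 2.41×10⁻⁶ = 110.6 kN, tensile.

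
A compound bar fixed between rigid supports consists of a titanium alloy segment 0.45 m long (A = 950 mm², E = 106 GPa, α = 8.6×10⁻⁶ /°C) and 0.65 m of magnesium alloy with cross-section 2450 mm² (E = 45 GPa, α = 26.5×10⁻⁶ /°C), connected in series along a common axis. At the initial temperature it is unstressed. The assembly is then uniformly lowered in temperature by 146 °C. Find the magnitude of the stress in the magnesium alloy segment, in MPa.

σ ≈ 121 MPa (tensile)

Free thermal contraction of the whole bar: Σ αᵢΔT Lᵢ = 8.6×10⁻⁶×146×450 + 26.5×10⁻⁶×146×650 = 3.08 mm.
The rigid supports impose zero overall length change; the single axial force P common to all segments must satisfy P Σ Lᵢ/(AᵢEᵢ) = δ_free.
Σ Lᵢ/(AᵢEᵢ) = 450/(950×106×10³) + 650/(2450×45×10³) = 1.036×10⁻⁵ mm/N.
P = 3.08 / 1.036×10⁻⁵ = 297200 N = 297.2 kN, tensile.
σ_{magnesium alloy} = P / A = 297200 / 2450 = 121.3 MPa.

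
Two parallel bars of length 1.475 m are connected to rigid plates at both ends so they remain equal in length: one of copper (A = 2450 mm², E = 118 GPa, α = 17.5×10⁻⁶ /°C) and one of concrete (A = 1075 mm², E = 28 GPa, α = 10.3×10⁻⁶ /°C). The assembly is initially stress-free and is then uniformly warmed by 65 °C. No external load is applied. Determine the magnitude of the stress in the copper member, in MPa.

The copper has the larger α, so on heating it would change length more than the concrete if both were free. The rigid plates force a common final length, so the copper is put into compression and the concrete into tension, with equal and opposite forces P (no external load).
Compatibility of the two members (thermal + elastic change equal): (α₁ − α₂)ΔT = P·[1/(A₁E₁) + 1/(A₂E₂)].
|α₁ − α₂|·ΔT = 7.2×10⁻⁶ × 65 = 0.000468.
1/(A₁E₁) + 1/(A₂E₂) = 1/(2450×118×10³) + 1/(1075×28×10³) = 3.668×10⁻⁸ N⁻¹.
P = 0.000468 / 3.668×10⁻⁸ = 12760 N = 12.76 kN.
σ_{copper} = P/A₁ = 12760/2450 = 5.208 MPa, compressive.

σ ≈ 5.21 MPa (compressive)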